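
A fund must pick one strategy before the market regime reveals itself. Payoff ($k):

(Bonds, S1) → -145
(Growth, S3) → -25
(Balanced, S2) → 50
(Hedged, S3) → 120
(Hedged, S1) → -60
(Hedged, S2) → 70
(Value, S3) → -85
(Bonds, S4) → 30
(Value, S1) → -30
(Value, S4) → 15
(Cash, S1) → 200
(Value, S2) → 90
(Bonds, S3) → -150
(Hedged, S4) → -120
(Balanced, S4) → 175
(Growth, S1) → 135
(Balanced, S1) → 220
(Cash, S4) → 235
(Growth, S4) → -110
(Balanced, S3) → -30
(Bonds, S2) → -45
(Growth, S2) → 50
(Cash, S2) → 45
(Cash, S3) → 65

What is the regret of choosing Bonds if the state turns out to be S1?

365

Best payoff under S1 is 220.
Regret = 220 − (-145) = 365.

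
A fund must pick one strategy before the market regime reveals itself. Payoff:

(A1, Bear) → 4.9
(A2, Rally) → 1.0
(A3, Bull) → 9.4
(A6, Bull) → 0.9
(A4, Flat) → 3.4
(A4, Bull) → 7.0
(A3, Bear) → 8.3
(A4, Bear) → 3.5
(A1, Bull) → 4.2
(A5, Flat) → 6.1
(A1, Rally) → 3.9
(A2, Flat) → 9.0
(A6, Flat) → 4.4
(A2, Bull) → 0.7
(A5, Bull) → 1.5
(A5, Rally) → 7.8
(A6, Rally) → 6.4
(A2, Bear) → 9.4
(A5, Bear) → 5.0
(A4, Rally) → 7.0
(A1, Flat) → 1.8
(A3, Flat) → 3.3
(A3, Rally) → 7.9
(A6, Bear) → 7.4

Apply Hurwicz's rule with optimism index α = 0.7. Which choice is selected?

A1: 0.7·4.9 + 0.3·1.8 = 3.97
A2: 0.7·9.4 + 0.3·0.7 = 6.79
A3: 0.7·9.4 + 0.3·3.3 = 7.57
A4: 0.7·7.0 + 0.3·3.4 = 5.92
A5: 0.7·7.8 + 0.3·1.5 = 5.91
A6: 0.7·7.4 + 0.3·0.9 = 5.45
Highest Hurwicz score = 7.57 → A3.

A3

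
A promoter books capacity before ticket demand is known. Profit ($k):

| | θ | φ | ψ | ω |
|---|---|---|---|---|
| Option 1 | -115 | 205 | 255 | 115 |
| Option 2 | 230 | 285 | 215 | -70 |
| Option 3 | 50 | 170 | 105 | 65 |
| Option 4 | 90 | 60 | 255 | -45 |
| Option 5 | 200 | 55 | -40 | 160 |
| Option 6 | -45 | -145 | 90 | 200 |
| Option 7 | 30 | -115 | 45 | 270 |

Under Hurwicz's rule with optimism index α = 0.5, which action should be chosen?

Option 3

Option 1: 0.5·255 + 0.5·(-115) = 70
Option 2: 0.5·285 + 0.5·(-70) = 107.5
Option 3: 0.5·170 + 0.5·50 = 110
Option 4: 0.5·255 + 0.5·(-45) = 105
Option 5: 0.5·200 + 0.5·(-40) = 80
Option 6: 0.5·200 + 0.5·(-145) = 27.5
Option 7: 0.5·270 + 0.5·(-115) = 77.5
Highest Hurwicz score = 110 → Option 3.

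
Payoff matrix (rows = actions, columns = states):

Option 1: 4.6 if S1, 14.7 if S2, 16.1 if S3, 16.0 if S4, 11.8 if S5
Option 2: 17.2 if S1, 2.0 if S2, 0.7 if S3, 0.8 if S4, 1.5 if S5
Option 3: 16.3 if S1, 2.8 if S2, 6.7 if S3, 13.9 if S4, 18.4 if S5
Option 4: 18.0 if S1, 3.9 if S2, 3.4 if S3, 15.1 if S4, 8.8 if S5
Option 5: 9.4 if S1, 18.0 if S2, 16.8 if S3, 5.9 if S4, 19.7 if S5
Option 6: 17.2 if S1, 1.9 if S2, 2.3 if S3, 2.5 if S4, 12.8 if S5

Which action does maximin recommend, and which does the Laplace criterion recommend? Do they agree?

maximin → Option 5; laplace → Option 5 (agree)

Row minima: Option 1=4.6, Option 2=0.7, Option 3=2.8, Option 4=3.4, Option 5=5.9, Option 6=1.9
Best worst-case = 5.9 → Option 5.
Row averages: Option 1=12.64, Option 2=4.44, Option 3=11.62, Option 4=9.84, Option 5=13.96, Option 6=7.34
Highest average = 13.96 → Option 5.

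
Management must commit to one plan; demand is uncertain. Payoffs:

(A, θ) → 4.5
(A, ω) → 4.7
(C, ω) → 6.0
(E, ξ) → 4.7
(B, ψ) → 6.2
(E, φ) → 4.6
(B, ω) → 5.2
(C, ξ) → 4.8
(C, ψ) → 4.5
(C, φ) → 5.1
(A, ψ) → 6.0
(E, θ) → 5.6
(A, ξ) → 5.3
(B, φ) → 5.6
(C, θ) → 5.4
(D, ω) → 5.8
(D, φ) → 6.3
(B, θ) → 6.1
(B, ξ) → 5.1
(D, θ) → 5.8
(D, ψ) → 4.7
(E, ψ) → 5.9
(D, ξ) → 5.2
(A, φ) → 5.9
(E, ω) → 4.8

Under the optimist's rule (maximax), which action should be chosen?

D

Row maxima: A=6.0, B=6.2, C=6.0, D=6.3, E=5.9
Best best-case = 6.3 → D.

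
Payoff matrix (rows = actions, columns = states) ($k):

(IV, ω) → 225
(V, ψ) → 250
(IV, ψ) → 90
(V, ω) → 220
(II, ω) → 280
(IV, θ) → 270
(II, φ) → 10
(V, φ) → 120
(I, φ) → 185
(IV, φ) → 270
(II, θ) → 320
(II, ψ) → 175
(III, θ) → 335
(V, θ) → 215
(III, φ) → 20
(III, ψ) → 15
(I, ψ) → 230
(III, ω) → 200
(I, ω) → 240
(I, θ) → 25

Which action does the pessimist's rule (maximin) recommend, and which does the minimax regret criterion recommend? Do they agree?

Row minima: I=25, II=10, III=15, IV=90, V=120
Best worst-case = 120 → V.
Column bests: θ=335, φ=270, ψ=250, ω=280.
I regrets: 310, 85, 20, 40 → max 310
II regrets: 15, 260, 75, 0 → max 260
III regrets: 0, 250, 235, 80 → max 250
IV regrets: 65, 0, 160, 55 → max 160
V regrets: 120, 150, 0, 60 → max 150
Smallest max regret = 150 → V.

maximin → V; minimax regret → V (agree)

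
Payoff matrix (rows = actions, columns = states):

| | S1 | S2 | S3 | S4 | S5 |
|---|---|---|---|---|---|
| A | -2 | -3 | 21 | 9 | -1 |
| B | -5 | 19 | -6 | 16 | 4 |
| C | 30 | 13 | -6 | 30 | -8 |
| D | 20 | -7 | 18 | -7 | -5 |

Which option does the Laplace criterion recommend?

C

Row averages: A=4.8, B=5.6, C=11.8, D=3.8
Highest average = 11.8 → C.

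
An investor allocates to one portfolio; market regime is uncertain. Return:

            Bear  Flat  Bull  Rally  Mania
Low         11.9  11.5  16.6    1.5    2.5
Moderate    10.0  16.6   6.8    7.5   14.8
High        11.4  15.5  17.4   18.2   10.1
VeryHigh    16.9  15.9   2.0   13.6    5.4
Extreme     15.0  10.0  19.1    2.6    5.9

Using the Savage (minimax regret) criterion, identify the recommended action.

Column bests: Bear=16.9, Flat=16.6, Bull=19.1, Rally=18.2, Mania=14.8.
Low regrets: 5.0, 5.1, 2.5, 16.7, 12.3 → max 16.7
Moderate regrets: 6.9, 0.0, 12.3, 10.7, 0.0 → max 12.3
High regrets: 5.5, 1.1, 1.7, 0.0, 4.7 → max 5.5
VeryHigh regrets: 0.0, 0.7, 17.1, 4.6, 9.4 → max 17.1
Extreme regrets: 1.9, 6.6, 0.0, 15.6, 8.9 → max 15.6
Smallest max regret = 5.5 → High.

High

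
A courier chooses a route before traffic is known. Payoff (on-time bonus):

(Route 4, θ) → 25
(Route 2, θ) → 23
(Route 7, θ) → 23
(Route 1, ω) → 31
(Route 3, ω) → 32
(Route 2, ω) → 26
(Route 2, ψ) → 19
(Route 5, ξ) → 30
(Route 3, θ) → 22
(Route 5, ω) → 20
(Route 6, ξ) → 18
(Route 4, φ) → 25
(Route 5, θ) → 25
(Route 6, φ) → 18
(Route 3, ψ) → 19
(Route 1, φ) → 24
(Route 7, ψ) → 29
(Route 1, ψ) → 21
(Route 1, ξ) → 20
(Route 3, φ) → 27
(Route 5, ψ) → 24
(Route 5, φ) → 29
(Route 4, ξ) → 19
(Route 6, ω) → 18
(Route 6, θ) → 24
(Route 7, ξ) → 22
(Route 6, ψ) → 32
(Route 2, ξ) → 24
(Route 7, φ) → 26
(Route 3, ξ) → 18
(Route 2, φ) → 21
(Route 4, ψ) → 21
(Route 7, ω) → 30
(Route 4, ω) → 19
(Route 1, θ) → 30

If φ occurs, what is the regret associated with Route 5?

0

Best payoff under φ is 29.
Regret = 29 − 29 = 0.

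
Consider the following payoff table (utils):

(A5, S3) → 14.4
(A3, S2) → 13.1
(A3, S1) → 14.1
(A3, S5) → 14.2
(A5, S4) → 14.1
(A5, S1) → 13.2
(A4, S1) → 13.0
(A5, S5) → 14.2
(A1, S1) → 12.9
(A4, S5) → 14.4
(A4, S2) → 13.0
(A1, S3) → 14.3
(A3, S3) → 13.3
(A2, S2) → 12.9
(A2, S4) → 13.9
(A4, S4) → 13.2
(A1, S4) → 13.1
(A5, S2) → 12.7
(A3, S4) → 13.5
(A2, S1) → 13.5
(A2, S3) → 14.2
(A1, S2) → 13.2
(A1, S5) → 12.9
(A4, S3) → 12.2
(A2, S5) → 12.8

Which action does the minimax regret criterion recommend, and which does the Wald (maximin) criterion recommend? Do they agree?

Column bests: S1=14.1, S2=13.2, S3=14.4, S4=14.1, S5=14.4.
A1 regrets: 1.2, 0.0, 0.1, 1.0, 1.5 → max 1.5
A2 regrets: 0.6, 0.3, 0.2, 0.2, 1.6 → max 1.6
A3 regrets: 0.0, 0.1, 1.1, 0.6, 0.2 → max 1.1
A4 regrets: 1.1, 0.2, 2.2, 0.9, 0.0 → max 2.2
A5 regrets: 0.9, 0.5, 0.0, 0.0, 0.2 → max 0.9
Smallest max regret = 0.9 → A5.
Row minima: A1=12.9, A2=12.8, A3=13.1, A4=12.2, A5=12.7
Best worst-case = 13.1 → A3.

minimax regret → A5; maximin → A3 (disagree)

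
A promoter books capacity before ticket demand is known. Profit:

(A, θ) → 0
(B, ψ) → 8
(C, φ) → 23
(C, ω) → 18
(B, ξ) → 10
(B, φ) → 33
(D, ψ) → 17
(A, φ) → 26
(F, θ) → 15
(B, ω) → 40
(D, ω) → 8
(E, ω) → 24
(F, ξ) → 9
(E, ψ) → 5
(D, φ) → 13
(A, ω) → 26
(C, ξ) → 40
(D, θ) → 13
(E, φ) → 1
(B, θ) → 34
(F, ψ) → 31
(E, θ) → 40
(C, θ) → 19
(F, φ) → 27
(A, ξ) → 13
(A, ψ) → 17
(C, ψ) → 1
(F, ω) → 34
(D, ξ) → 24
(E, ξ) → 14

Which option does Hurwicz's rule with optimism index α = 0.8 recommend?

B

A: 0.8·26 + 0.2·0 = 20.8
B: 0.8·40 + 0.2·8 = 33.6
C: 0.8·40 + 0.2·1 = 32.2
D: 0.8·24 + 0.2·8 = 20.8
E: 0.8·40 + 0.2·1 = 32.2
F: 0.8·34 + 0.2·9 = 29
Highest Hurwicz score = 33.6 → B.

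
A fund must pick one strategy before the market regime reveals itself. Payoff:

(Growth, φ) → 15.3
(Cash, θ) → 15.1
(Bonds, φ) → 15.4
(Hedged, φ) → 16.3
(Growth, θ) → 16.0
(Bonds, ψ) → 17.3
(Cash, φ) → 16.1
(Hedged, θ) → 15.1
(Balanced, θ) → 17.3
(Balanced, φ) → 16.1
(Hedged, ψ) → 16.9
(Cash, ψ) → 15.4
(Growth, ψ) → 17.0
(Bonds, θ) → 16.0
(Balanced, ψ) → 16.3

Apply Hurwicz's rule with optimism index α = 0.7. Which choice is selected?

Bonds: 0.7·17.3 + 0.3·15.4 = 16.73
Balanced: 0.7·17.3 + 0.3·16.1 = 16.94
Hedged: 0.7·16.9 + 0.3·15.1 = 16.36
Cash: 0.7·16.1 + 0.3·15.1 = 15.8
Growth: 0.7·17.0 + 0.3·15.3 = 16.49
Highest Hurwicz score = 16.94 → Balanced.

Balanced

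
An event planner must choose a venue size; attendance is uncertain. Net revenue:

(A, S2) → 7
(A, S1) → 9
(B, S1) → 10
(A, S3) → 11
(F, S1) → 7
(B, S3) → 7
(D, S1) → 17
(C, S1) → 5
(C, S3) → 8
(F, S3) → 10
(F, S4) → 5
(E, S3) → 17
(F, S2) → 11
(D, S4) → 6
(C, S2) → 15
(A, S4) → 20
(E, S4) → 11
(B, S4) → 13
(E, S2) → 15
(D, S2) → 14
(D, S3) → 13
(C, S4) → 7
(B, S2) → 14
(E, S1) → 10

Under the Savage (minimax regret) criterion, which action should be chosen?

Column bests: S1=17, S2=15, S3=17, S4=20.
A regrets: 8, 8, 6, 0 → max 8
B regrets: 7, 1, 10, 7 → max 10
C regrets: 12, 0, 9, 13 → max 13
D regrets: 0, 1, 4, 14 → max 14
E regrets: 7, 0, 0, 9 → max 9
F regrets: 10, 4, 7, 15 → max 15
Smallest max regret = 8 → A.

A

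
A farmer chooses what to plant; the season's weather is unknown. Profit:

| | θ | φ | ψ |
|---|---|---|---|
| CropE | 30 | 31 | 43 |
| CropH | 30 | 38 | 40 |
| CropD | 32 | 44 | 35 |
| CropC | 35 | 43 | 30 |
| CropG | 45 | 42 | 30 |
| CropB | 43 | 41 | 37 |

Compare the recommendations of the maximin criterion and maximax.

Row minima: CropE=30, CropH=30, CropD=32, CropC=30, CropG=30, CropB=37
Best worst-case = 37 → CropB.
Row maxima: CropE=43, CropH=40, CropD=44, CropC=43, CropG=45, CropB=43
Best best-case = 45 → CropG.

maximin → CropB; maximax → CropG (disagree)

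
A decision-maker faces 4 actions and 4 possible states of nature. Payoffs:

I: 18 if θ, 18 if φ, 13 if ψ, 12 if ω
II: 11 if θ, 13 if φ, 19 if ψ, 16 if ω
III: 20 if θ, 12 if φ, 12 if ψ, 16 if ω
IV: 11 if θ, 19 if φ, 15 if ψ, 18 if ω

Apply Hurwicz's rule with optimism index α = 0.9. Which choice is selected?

I: 0.9·18 + 0.1·12 = 17.4
II: 0.9·19 + 0.1·11 = 18.2
III: 0.9·20 + 0.1·12 = 19.2
IV: 0.9·19 + 0.1·11 = 18.2
Highest Hurwicz score = 19.2 → III.

III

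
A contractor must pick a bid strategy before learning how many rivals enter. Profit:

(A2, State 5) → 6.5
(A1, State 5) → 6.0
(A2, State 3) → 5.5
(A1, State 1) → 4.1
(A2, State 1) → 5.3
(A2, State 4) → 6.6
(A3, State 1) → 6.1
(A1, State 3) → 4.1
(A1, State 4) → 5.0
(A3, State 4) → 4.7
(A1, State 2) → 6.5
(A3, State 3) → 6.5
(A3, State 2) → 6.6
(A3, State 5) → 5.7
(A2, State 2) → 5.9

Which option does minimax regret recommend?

Column bests: State 1=6.1, State 2=6.6, State 3=6.5, State 4=6.6, State 5=6.5.
A1 regrets: 2.0, 0.1, 2.4, 1.6, 0.5 → max 2.4
A2 regrets: 0.8, 0.7, 1.0, 0.0, 0.0 → max 1.0
A3 regrets: 0.0, 0.0, 0.0, 1.9, 0.8 → max 1.9
Smallest max regret = 1.0 → A2.

A2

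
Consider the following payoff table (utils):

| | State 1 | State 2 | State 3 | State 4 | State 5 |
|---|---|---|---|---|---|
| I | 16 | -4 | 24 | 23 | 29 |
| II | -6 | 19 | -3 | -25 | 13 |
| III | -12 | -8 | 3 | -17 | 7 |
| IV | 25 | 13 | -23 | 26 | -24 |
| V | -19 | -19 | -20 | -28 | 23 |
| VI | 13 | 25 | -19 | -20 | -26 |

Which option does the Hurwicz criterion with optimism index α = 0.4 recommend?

I

I: 0.4·29 + 0.6·(-4) = 9.2
II: 0.4·19 + 0.6·(-25) = -7.4
III: 0.4·7 + 0.6·(-17) = -7.4
IV: 0.4·26 + 0.6·(-24) = -4
V: 0.4·23 + 0.6·(-28) = -7.6
VI: 0.4·25 + 0.6·(-26) = -5.6
Highest Hurwicz score = 9.2 → I.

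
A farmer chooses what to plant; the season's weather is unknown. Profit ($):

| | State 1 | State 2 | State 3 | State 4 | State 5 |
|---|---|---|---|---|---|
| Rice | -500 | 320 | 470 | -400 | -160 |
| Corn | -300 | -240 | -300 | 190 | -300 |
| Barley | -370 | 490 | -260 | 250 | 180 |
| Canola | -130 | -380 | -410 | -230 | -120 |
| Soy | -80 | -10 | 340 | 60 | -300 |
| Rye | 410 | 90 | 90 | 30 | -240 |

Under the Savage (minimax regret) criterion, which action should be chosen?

Rye

Column bests: State 1=410, State 2=490, State 3=470, State 4=250, State 5=180.
Rice regrets: 910, 170, 0, 650, 340 → max 910
Corn regrets: 710, 730, 770, 60, 480 → max 770
Barley regrets: 780, 0, 730, 0, 0 → max 780
Canola regrets: 540, 870, 880, 480, 300 → max 880
Soy regrets: 490, 500, 130, 190, 480 → max 500
Rye regrets: 0, 400, 380, 220, 420 → max 420
Smallest max regret = 420 → Rye.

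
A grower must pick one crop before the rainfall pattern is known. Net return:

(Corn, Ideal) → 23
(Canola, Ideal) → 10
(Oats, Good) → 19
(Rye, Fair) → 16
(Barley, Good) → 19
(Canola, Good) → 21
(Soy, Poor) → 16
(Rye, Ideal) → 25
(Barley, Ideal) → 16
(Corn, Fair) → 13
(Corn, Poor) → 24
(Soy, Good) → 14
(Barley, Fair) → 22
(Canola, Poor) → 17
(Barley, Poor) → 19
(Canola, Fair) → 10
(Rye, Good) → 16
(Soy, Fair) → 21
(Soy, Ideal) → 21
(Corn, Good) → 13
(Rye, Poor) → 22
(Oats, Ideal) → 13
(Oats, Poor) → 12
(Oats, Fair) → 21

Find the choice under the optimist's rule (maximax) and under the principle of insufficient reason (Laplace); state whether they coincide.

maximax → Rye; laplace → Rye (agree)

Row maxima: Oats=21, Canola=21, Rye=25, Barley=22, Soy=21, Corn=24
Best best-case = 25 → Rye.
Row averages: Oats=16.25, Canola=14.5, Rye=19.75, Barley=19, Soy=18, Corn=18.25
Highest average = 19.75 → Rye.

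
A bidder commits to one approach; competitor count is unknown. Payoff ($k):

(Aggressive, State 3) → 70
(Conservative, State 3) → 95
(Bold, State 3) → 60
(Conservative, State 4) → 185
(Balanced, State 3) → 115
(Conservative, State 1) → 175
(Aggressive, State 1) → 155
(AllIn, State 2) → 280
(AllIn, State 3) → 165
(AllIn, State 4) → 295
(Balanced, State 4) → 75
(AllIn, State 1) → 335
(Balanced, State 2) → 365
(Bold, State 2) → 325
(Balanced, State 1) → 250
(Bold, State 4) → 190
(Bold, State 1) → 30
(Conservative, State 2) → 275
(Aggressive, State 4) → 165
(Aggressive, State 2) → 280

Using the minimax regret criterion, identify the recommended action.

Column bests: State 1=335, State 2=365, State 3=165, State 4=295.
Conservative regrets: 160, 90, 70, 110 → max 160
Balanced regrets: 85, 0, 50, 220 → max 220
Aggressive regrets: 180, 85, 95, 130 → max 180
Bold regrets: 305, 40, 105, 105 → max 305
AllIn regrets: 0, 85, 0, 0 → max 85
Smallest max regret = 85 → AllIn.

AllIn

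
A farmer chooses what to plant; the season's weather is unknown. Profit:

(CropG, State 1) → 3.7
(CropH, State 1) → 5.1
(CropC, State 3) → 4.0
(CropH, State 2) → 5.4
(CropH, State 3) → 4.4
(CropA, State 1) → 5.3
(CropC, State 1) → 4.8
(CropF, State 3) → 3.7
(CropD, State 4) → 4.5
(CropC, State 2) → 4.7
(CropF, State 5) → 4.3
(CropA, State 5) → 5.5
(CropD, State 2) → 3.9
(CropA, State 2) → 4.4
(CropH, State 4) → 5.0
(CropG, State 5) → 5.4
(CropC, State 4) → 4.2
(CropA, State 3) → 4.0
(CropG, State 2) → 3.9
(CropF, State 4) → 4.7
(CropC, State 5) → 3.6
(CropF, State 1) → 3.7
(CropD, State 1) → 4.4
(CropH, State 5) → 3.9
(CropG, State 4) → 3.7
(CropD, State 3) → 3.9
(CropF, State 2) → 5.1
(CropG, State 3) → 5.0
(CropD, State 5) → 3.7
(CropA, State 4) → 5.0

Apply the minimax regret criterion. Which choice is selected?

Column bests: State 1=5.3, State 2=5.4, State 3=5.0, State 4=5.0, State 5=5.5.
CropF regrets: 1.6, 0.3, 1.3, 0.3, 1.2 → max 1.6
CropH regrets: 0.2, 0.0, 0.6, 0.0, 1.6 → max 1.6
CropG regrets: 1.6, 1.5, 0.0, 1.3, 0.1 → max 1.6
CropD regrets: 0.9, 1.5, 1.1, 0.5, 1.8 → max 1.8
CropC regrets: 0.5, 0.7, 1.0, 0.8, 1.9 → max 1.9
CropA regrets: 0.0, 1.0, 1.0, 0.0, 0.0 → max 1.0
Smallest max regret = 1.0 → CropA.

CropA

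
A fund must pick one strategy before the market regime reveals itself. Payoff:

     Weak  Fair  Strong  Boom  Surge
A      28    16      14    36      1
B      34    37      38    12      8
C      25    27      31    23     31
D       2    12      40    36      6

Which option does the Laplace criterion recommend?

C

Row averages: A=19, B=25.8, C=27.4, D=19.2
Highest average = 27.4 → C.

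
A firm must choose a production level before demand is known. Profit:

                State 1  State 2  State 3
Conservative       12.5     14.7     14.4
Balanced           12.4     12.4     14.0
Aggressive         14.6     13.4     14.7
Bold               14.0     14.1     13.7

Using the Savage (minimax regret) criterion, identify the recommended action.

Bold

Column bests: State 1=14.6, State 2=14.7, State 3=14.7.
Conservative regrets: 2.1, 0.0, 0.3 → max 2.1
Balanced regrets: 2.2, 2.3, 0.7 → max 2.3
Aggressive regrets: 0.0, 1.3, 0.0 → max 1.3
Bold regrets: 0.6, 0.6, 1.0 → max 1.0
Smallest max regret = 1.0 → Bold.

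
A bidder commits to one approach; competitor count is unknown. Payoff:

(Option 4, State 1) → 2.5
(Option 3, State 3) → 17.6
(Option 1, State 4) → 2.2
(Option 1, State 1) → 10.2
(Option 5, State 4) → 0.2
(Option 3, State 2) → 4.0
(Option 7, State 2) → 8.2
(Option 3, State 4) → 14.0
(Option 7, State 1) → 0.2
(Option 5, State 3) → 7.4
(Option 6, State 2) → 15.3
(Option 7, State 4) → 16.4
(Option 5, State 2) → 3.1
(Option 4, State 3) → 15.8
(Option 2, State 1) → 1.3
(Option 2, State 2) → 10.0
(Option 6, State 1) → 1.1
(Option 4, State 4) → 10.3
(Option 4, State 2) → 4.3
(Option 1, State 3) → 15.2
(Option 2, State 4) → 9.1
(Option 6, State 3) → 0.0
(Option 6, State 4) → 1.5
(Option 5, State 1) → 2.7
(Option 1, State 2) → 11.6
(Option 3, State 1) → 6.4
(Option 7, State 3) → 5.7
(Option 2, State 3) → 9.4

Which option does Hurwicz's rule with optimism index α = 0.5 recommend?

Option 1: 0.5·15.2 + 0.5·2.2 = 8.7
Option 2: 0.5·10.0 + 0.5·1.3 = 5.65
Option 3: 0.5·17.6 + 0.5·4.0 = 10.8
Option 4: 0.5·15.8 + 0.5·2.5 = 9.15
Option 5: 0.5·7.4 + 0.5·0.2 = 3.8
Option 6: 0.5·15.3 + 0.5·0.0 = 7.65
Option 7: 0.5·16.4 + 0.5·0.2 = 8.3
Highest Hurwicz score = 10.8 → Option 3.

Option 3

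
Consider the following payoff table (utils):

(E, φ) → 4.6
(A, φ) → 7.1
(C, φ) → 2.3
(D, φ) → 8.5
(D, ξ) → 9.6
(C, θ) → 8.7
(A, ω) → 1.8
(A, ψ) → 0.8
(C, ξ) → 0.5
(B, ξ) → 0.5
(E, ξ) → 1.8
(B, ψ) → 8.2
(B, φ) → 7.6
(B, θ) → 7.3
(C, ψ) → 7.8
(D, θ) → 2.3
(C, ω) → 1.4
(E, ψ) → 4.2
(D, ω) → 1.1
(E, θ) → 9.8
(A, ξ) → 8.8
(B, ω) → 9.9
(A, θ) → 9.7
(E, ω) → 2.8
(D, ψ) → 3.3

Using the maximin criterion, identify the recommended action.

E

Row minima: A=0.8, B=0.5, C=0.5, D=1.1, E=1.8
Best worst-case = 1.8 → E.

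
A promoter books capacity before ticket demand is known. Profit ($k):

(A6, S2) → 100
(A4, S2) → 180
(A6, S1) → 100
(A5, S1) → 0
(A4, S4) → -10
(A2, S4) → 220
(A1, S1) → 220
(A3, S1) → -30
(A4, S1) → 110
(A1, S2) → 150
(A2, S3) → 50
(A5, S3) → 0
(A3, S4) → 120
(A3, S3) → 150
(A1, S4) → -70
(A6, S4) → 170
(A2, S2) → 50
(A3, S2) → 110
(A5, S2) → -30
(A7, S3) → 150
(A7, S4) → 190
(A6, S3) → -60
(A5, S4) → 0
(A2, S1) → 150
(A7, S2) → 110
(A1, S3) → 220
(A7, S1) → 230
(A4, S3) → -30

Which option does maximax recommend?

A7

Row maxima: A1=220, A2=220, A3=150, A4=180, A5=0, A6=170, A7=230
Best best-case = 230 → A7.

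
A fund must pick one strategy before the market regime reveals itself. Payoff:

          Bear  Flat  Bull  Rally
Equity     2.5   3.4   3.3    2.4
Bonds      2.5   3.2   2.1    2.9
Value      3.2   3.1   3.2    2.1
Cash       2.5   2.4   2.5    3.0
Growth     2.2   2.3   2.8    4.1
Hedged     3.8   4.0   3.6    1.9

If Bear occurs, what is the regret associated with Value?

Best payoff under Bear is 3.8.
Regret = 3.8 − 3.2 = 0.6.

0.6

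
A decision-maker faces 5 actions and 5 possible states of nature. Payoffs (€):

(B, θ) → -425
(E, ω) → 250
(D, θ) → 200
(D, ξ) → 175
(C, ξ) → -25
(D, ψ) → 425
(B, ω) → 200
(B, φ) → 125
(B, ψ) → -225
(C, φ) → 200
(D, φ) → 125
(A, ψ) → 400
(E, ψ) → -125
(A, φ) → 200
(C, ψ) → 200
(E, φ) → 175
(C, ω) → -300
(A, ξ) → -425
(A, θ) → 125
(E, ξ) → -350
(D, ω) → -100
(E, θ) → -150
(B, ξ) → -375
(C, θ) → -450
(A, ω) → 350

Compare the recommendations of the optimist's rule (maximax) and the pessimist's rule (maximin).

maximax → D; maximin → D (agree)

Row maxima: A=400, B=200, C=200, D=425, E=250
Best best-case = 425 → D.
Row minima: A=-425, B=-425, C=-450, D=-100, E=-350
Best worst-case = -100 → D.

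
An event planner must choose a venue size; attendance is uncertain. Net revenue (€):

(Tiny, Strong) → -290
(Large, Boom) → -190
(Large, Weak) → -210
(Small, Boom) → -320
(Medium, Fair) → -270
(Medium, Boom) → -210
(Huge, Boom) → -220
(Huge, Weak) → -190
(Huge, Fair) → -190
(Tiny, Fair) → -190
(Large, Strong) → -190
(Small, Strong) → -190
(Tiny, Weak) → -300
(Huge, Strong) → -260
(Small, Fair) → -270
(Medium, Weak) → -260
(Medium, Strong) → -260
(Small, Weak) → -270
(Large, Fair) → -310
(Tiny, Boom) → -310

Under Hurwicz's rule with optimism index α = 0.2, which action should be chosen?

Tiny: 0.2·(-190) + 0.8·(-310) = -286
Small: 0.2·(-190) + 0.8·(-320) = -294
Medium: 0.2·(-210) + 0.8·(-270) = -258
Large: 0.2·(-190) + 0.8·(-310) = -286
Huge: 0.2·(-190) + 0.8·(-260) = -246
Highest Hurwicz score = -246 → Huge.

Huge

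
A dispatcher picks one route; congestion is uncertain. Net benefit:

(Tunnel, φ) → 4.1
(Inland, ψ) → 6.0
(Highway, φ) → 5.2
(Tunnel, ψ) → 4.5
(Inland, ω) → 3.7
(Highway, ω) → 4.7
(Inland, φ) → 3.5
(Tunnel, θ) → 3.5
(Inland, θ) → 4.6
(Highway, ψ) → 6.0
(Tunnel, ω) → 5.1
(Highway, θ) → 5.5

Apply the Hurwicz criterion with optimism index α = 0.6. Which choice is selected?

Inland: 0.6·6.0 + 0.4·3.5 = 5
Tunnel: 0.6·5.1 + 0.4·3.5 = 4.46
Highway: 0.6·6.0 + 0.4·4.7 = 5.48
Highest Hurwicz score = 5.48 → Highway.

Highway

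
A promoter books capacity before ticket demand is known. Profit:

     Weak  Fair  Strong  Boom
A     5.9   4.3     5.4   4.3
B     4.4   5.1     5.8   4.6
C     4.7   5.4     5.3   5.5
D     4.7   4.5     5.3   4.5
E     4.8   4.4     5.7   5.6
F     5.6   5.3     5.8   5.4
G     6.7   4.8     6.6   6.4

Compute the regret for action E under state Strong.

Best payoff under Strong is 6.6.
Regret = 6.6 − 5.7 = 0.9.

0.9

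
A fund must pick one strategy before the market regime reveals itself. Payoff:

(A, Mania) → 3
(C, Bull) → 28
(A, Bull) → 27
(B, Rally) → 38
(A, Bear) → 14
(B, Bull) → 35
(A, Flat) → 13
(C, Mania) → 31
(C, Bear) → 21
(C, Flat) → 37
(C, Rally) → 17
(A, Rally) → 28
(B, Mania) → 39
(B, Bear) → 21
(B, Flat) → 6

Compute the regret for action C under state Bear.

Best payoff under Bear is 21.
Regret = 21 − 21 = 0.

0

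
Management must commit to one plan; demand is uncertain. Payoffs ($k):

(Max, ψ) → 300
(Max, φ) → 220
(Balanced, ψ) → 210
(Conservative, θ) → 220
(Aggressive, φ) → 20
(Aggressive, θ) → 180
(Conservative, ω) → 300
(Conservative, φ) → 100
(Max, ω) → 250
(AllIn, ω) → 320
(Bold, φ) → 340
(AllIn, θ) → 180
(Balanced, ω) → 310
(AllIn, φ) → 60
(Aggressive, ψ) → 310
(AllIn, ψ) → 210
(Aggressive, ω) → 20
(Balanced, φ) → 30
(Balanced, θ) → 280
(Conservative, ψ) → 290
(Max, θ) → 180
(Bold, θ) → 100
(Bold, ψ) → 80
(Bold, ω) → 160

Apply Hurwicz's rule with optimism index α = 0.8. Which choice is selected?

Bold

Conservative: 0.8·300 + 0.2·100 = 260
Balanced: 0.8·310 + 0.2·30 = 254
Aggressive: 0.8·310 + 0.2·20 = 252
Bold: 0.8·340 + 0.2·80 = 288
AllIn: 0.8·320 + 0.2·60 = 268
Max: 0.8·300 + 0.2·180 = 276
Highest Hurwicz score = 288 → Bold.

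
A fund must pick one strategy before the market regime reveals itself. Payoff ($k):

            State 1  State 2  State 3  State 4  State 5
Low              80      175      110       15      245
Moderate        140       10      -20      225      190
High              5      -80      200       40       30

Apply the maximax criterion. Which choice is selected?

Row maxima: Low=245, Moderate=225, High=200
Best best-case = 245 → Low.

Low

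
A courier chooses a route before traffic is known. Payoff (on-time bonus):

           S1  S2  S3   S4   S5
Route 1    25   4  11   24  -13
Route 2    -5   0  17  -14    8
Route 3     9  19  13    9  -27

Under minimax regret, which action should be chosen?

Route 1

Column bests: S1=25, S2=19, S3=17, S4=24, S5=8.
Route 1 regrets: 0, 15, 6, 0, 21 → max 21
Route 2 regrets: 30, 19, 0, 38, 0 → max 38
Route 3 regrets: 16, 0, 4, 15, 35 → max 35
Smallest max regret = 21 → Route 1.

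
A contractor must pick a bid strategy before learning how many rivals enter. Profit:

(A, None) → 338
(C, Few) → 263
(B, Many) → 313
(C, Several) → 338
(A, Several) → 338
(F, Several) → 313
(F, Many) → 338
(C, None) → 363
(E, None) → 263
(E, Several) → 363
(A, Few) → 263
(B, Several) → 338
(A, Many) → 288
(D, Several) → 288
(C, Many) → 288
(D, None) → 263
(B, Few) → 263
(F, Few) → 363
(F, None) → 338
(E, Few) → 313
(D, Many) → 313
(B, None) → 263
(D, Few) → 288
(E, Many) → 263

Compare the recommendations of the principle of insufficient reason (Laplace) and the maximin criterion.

Row averages: A=306.75, B=294.25, C=313, D=288, E=300.5, F=338
Highest average = 338 → F.
Row minima: A=263, B=263, C=263, D=263, E=263, F=313
Best worst-case = 313 → F.

laplace → F; maximin → F (agree)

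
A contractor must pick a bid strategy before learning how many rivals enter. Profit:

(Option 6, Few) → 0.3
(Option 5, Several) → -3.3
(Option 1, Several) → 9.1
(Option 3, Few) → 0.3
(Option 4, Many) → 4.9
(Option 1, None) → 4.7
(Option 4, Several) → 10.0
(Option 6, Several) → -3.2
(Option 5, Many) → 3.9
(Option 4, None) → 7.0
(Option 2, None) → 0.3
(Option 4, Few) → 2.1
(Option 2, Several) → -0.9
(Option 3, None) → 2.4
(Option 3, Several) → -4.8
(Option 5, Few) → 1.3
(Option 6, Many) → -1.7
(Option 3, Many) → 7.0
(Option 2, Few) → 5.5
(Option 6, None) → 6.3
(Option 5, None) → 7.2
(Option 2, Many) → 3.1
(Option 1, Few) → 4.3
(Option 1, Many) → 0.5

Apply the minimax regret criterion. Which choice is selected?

Option 4

Column bests: None=7.2, Few=5.5, Several=10.0, Many=7.0.
Option 1 regrets: 2.5, 1.2, 0.9, 6.5 → max 6.5
Option 2 regrets: 6.9, 0.0, 10.9, 3.9 → max 10.9
Option 3 regrets: 4.8, 5.2, 14.8, 0.0 → max 14.8
Option 4 regrets: 0.2, 3.4, 0.0, 2.1 → max 3.4
Option 5 regrets: 0.0, 4.2, 13.3, 3.1 → max 13.3
Option 6 regrets: 0.9, 5.2, 13.2, 8.7 → max 13.2
Smallest max regret = 3.4 → Option 4.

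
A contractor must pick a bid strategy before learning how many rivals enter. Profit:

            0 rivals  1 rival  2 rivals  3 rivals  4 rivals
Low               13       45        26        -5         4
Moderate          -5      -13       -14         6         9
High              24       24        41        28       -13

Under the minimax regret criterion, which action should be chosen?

High

Column bests: 0 rivals=24, 1 rival=45, 2 rivals=41, 3 rivals=28, 4 rivals=9.
Low regrets: 11, 0, 15, 33, 5 → max 33
Moderate regrets: 29, 58, 55, 22, 0 → max 58
High regrets: 0, 21, 0, 0, 22 → max 22
Smallest max regret = 22 → High.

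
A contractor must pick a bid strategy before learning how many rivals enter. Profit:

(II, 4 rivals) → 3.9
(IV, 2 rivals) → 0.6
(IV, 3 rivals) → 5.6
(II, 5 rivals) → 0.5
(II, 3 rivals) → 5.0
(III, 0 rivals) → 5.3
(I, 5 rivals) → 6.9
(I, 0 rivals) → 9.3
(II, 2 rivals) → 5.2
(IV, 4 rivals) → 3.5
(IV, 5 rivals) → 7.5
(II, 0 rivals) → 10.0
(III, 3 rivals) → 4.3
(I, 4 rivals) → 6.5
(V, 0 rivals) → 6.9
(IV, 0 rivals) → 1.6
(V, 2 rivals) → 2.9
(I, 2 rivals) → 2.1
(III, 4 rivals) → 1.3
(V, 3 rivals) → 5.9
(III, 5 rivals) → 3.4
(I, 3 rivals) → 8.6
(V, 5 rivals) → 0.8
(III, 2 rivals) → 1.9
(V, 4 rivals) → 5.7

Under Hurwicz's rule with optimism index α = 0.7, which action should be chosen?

I: 0.7·9.3 + 0.3·2.1 = 7.14
II: 0.7·10.0 + 0.3·0.5 = 7.15
III: 0.7·5.3 + 0.3·1.3 = 4.1
IV: 0.7·7.5 + 0.3·0.6 = 5.43
V: 0.7·6.9 + 0.3·0.8 = 5.07
Highest Hurwicz score = 7.15 → II.

II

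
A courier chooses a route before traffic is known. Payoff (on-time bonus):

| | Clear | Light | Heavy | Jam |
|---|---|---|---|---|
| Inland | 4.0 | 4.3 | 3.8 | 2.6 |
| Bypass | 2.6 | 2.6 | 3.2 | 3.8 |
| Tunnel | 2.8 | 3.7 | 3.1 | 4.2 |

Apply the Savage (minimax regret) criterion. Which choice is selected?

Column bests: Clear=4.0, Light=4.3, Heavy=3.8, Jam=4.2.
Inland regrets: 0.0, 0.0, 0.0, 1.6 → max 1.6
Bypass regrets: 1.4, 1.7, 0.6, 0.4 → max 1.7
Tunnel regrets: 1.2, 0.6, 0.7, 0.0 → max 1.2
Smallest max regret = 1.2 → Tunnel.

Tunnel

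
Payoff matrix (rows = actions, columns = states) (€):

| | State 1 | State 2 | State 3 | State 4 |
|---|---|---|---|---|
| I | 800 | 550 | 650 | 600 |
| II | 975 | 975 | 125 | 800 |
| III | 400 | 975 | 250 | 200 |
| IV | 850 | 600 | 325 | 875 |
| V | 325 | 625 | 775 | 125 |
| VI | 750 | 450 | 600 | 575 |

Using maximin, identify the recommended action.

I

Row minima: I=550, II=125, III=200, IV=325, V=125, VI=450
Best worst-case = 550 → I.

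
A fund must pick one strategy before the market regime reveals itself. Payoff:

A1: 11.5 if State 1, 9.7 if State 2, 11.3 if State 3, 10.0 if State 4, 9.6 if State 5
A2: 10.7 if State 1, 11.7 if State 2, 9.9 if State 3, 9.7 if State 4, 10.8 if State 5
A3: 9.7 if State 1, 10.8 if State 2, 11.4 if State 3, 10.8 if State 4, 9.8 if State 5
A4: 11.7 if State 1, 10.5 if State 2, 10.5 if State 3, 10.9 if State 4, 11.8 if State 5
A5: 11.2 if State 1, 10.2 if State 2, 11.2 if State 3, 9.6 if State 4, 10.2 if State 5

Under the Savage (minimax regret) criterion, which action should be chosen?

Column bests: State 1=11.7, State 2=11.7, State 3=11.4, State 4=10.9, State 5=11.8.
A1 regrets: 0.2, 2.0, 0.1, 0.9, 2.2 → max 2.2
A2 regrets: 1.0, 0.0, 1.5, 1.2, 1.0 → max 1.5
A3 regrets: 2.0, 0.9, 0.0, 0.1, 2.0 → max 2.0
A4 regrets: 0.0, 1.2, 0.9, 0.0, 0.0 → max 1.2
A5 regrets: 0.5, 1.5, 0.2, 1.3, 1.6 → max 1.6
Smallest max regret = 1.2 → A4.

A4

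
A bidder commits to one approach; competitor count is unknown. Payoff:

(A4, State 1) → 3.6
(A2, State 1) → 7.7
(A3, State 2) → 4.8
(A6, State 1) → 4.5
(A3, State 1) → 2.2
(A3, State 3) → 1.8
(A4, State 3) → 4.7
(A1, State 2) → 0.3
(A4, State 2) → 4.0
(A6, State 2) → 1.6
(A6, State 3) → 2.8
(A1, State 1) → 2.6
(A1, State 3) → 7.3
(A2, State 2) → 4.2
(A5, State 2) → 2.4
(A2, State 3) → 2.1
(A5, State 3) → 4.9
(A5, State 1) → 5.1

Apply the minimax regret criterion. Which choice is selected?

Column bests: State 1=7.7, State 2=4.8, State 3=7.3.
A1 regrets: 5.1, 4.5, 0.0 → max 5.1
A2 regrets: 0.0, 0.6, 5.2 → max 5.2
A3 regrets: 5.5, 0.0, 5.5 → max 5.5
A4 regrets: 4.1, 0.8, 2.6 → max 4.1
A5 regrets: 2.6, 2.4, 2.4 → max 2.6
A6 regrets: 3.2, 3.2, 4.5 → max 4.5
Smallest max regret = 2.6 → A5.

A5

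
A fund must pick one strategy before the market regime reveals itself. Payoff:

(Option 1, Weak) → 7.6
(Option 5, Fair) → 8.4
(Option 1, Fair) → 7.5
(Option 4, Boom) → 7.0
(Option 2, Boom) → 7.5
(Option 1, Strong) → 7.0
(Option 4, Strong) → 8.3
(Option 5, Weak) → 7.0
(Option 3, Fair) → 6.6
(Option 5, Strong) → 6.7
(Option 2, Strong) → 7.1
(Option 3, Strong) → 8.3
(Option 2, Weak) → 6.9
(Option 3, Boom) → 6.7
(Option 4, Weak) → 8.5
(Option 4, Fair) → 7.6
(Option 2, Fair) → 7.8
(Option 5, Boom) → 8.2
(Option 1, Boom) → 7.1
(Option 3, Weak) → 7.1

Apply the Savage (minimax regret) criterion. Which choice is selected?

Option 4

Column bests: Weak=8.5, Fair=8.4, Strong=8.3, Boom=8.2.
Option 1 regrets: 0.9, 0.9, 1.3, 1.1 → max 1.3
Option 2 regrets: 1.6, 0.6, 1.2, 0.7 → max 1.6
Option 3 regrets: 1.4, 1.8, 0.0, 1.5 → max 1.8
Option 4 regrets: 0.0, 0.8, 0.0, 1.2 → max 1.2
Option 5 regrets: 1.5, 0.0, 1.6, 0.0 → max 1.6
Smallest max regret = 1.2 → Option 4.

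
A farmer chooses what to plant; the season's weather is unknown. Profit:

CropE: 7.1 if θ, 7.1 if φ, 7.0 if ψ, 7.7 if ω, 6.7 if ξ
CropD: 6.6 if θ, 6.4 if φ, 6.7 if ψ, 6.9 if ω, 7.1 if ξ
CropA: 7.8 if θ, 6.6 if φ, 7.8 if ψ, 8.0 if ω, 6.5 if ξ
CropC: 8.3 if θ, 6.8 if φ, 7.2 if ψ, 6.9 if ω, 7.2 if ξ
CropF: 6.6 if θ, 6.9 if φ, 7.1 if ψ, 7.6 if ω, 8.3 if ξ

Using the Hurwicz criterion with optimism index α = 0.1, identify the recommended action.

CropE: 0.1·7.7 + 0.9·6.7 = 6.8
CropD: 0.1·7.1 + 0.9·6.4 = 6.47
CropA: 0.1·8.0 + 0.9·6.5 = 6.65
CropC: 0.1·8.3 + 0.9·6.8 = 6.95
CropF: 0.1·8.3 + 0.9·6.6 = 6.77
Highest Hurwicz score = 6.95 → CropC.

CropC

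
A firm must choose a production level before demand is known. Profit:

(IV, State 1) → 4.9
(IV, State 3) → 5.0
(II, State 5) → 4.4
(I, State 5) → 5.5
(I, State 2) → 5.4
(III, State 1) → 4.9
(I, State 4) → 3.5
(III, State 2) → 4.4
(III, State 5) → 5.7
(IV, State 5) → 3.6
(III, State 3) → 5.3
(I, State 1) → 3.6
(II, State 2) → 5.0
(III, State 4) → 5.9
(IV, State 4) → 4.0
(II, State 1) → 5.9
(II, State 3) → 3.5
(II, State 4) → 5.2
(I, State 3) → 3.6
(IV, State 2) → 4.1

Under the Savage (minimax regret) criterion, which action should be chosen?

III

Column bests: State 1=5.9, State 2=5.4, State 3=5.3, State 4=5.9, State 5=5.7.
I regrets: 2.3, 0.0, 1.7, 2.4, 0.2 → max 2.4
II regrets: 0.0, 0.4, 1.8, 0.7, 1.3 → max 1.8
III regrets: 1.0, 1.0, 0.0, 0.0, 0.0 → max 1.0
IV regrets: 1.0, 1.3, 0.3, 1.9, 2.1 → max 2.1
Smallest max regret = 1.0 → III.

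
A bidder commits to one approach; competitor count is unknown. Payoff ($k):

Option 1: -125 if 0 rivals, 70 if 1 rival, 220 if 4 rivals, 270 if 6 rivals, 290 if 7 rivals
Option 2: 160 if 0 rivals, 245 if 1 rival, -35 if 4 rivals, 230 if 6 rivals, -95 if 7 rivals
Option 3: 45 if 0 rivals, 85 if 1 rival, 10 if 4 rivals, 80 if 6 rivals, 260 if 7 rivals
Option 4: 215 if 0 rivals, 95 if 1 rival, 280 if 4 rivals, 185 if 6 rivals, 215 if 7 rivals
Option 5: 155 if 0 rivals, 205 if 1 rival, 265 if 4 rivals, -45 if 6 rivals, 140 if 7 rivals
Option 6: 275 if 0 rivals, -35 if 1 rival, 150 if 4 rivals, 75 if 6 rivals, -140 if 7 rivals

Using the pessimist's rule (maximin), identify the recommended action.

Row minima: Option 1=-125, Option 2=-95, Option 3=10, Option 4=95, Option 5=-45, Option 6=-140
Best worst-case = 95 → Option 4.

Option 4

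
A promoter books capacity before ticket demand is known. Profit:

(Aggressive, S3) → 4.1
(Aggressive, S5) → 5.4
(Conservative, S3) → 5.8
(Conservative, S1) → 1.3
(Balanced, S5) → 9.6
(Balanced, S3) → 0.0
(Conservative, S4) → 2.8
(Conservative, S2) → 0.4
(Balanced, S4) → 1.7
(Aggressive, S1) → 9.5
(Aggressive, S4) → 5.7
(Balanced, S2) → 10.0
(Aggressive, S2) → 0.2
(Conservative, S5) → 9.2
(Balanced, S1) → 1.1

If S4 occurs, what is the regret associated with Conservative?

2.9

Best payoff under S4 is 5.7.
Regret = 5.7 − 2.8 = 2.9.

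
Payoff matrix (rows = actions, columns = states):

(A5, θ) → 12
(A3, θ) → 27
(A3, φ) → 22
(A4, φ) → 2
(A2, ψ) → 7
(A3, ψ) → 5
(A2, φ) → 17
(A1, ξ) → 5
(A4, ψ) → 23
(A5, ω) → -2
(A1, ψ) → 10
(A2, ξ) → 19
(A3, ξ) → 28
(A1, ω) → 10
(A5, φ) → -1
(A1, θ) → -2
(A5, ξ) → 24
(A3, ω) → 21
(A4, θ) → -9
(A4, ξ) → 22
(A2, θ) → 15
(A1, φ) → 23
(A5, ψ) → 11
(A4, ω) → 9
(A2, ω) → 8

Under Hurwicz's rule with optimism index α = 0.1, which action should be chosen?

A1: 0.1·23 + 0.9·(-2) = 0.5
A2: 0.1·19 + 0.9·7 = 8.2
A3: 0.1·28 + 0.9·5 = 7.3
A4: 0.1·23 + 0.9·(-9) = -5.8
A5: 0.1·24 + 0.9·(-2) = 0.6
Highest Hurwicz score = 8.2 → A2.

A2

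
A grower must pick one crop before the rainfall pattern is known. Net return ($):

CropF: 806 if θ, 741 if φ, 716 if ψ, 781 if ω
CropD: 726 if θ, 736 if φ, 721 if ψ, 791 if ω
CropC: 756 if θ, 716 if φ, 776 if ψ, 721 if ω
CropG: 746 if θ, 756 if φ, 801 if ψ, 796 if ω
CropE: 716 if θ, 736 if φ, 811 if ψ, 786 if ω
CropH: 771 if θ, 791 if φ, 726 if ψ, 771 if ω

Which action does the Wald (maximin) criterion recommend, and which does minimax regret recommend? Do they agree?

maximin → CropG; minimax regret → CropG (agree)

Row minima: CropF=716, CropD=721, CropC=716, CropG=746, CropE=716, CropH=726
Best worst-case = 746 → CropG.
Column bests: θ=806, φ=791, ψ=811, ω=796.
CropF regrets: 0, 50, 95, 15 → max 95
CropD regrets: 80, 55, 90, 5 → max 90
CropC regrets: 50, 75, 35, 75 → max 75
CropG regrets: 60, 35, 10, 0 → max 60
CropE regrets: 90, 55, 0, 10 → max 90
CropH regrets: 35, 0, 85, 25 → max 85
Smallest max regret = 60 → CropG.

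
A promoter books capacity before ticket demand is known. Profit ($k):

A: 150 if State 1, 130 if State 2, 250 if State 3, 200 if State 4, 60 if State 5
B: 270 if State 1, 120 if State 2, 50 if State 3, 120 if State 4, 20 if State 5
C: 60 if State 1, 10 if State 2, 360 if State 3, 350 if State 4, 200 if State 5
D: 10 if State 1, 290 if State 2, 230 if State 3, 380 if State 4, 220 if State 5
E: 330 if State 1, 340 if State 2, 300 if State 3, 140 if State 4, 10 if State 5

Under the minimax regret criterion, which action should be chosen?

Column bests: State 1=330, State 2=340, State 3=360, State 4=380, State 5=220.
A regrets: 180, 210, 110, 180, 160 → max 210
B regrets: 60, 220, 310, 260, 200 → max 310
C regrets: 270, 330, 0, 30, 20 → max 330
D regrets: 320, 50, 130, 0, 0 → max 320
E regrets: 0, 0, 60, 240, 210 → max 240
Smallest max regret = 210 → A.

A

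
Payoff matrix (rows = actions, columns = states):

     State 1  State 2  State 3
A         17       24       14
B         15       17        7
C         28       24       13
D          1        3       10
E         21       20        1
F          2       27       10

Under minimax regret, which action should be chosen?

C

Column bests: State 1=28, State 2=27, State 3=14.
A regrets: 11, 3, 0 → max 11
B regrets: 13, 10, 7 → max 13
C regrets: 0, 3, 1 → max 3
D regrets: 27, 24, 4 → max 27
E regrets: 7, 7, 13 → max 13
F regrets: 26, 0, 4 → max 26
Smallest max regret = 3 → C.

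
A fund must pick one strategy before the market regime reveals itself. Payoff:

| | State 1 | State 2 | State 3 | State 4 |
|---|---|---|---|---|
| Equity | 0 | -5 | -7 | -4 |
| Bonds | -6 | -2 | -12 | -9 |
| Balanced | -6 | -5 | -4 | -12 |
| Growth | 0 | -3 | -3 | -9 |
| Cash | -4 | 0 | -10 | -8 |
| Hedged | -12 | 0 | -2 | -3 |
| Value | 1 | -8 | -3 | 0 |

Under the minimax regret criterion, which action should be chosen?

Equity

Column bests: State 1=1, State 2=0, State 3=-2, State 4=0.
Equity regrets: 1, 5, 5, 4 → max 5
Bonds regrets: 7, 2, 10, 9 → max 10
Balanced regrets: 7, 5, 2, 12 → max 12
Growth regrets: 1, 3, 1, 9 → max 9
Cash regrets: 5, 0, 8, 8 → max 8
Hedged regrets: 13, 0, 0, 3 → max 13
Value regrets: 0, 8, 1, 0 → max 8
Smallest max regret = 5 → Equity.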